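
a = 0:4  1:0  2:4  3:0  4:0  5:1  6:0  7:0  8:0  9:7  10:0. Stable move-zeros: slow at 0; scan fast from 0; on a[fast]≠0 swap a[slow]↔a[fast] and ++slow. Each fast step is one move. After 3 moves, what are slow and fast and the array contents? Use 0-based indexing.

slow=2, fast=3, a=[4, 4, 0, 0, 0, 1, 0, 0, 0, 7, 0]

(s=0,f=0) a[fast]=4≠0 swap→a[0]=4 → slow++,fast++
(s=1,f=1) a[fast]=0 → fast++
(s=1,f=2) a[fast]=4≠0 swap→a[1]=4 → slow++,fast++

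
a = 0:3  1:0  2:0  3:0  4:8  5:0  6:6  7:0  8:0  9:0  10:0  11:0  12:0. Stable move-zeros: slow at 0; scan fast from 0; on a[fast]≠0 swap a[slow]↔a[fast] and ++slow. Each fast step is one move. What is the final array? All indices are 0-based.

[3, 8, 6, 0, 0, 0, 0, 0, 0, 0, 0, 0, 0]

(s=0,f=0) a[fast]=3≠0 swap→a[0]=3 → slow++,fast++
(s=1,f=1) a[fast]=0 → fast++
(s=1,f=2) a[fast]=0 → fast++
(s=1,f=3) a[fast]=0 → fast++
(s=1,f=4) a[fast]=8≠0 swap→a[1]=8 → slow++,fast++
(s=2,f=5) a[fast]=0 → fast++
(s=2,f=6) a[fast]=6≠0 swap→a[2]=6 → slow++,fast++
(s=3,f=7) a[fast]=0 → fast++
(s=3,f=8) a[fast]=0 → fast++
(s=3,f=9) a[fast]=0 → fast++
(s=3,f=10) a[fast]=0 → fast++
(s=3,f=11) a[fast]=0 → fast++
(s=3,f=12) a[fast]=0 → fast++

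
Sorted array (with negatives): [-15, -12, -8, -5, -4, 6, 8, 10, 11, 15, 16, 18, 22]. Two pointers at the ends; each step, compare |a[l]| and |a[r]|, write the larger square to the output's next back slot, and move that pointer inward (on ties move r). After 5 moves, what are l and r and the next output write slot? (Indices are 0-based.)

[0,12] |-15|<=|22| out[12]=484 → r--
[0,11] |-15|<=|18| out[11]=324 → r--
[0,10] |-15|<=|16| out[10]=256 → r--
[0,9] |-15|<=|15| out[9]=225 → r--
[0,8] |-15|>|11| out[8]=225 → l++

l=1, r=8, next write slot=7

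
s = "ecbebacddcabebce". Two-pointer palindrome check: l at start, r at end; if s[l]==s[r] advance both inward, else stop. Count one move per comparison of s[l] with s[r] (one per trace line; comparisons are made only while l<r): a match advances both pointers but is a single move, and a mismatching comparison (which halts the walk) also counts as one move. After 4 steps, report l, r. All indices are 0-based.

l=0 r=15: 'e'=='e', l++,r--
l=1 r=14: 'c'=='c', l++,r--
l=2 r=13: 'b'=='b', l++,r--
l=3 r=12: 'e'=='e', l++,r--

l=4, r=11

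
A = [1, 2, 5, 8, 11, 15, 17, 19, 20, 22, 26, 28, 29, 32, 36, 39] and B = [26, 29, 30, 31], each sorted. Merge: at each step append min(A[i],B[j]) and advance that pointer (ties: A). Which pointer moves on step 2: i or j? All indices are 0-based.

i

i=0 j=0: A[i]=1<=B[j]=26 take 1, i++
i=1 j=0: A[i]=2<=B[j]=26 take 2, i++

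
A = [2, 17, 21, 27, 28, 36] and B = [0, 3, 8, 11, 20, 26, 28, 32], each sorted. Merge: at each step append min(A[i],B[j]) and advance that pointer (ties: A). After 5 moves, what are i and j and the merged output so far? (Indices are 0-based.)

i=0 j=0: A[i]=2>B[j]=0 take 0, j++
i=0 j=1: A[i]=2<=B[j]=3 take 2, i++
i=1 j=1: A[i]=17>B[j]=3 take 3, j++
i=1 j=2: A[i]=17>B[j]=8 take 8, j++
i=1 j=3: A[i]=17>B[j]=11 take 11, j++

i=1, j=4, merged so far=[0, 2, 3, 8, 11]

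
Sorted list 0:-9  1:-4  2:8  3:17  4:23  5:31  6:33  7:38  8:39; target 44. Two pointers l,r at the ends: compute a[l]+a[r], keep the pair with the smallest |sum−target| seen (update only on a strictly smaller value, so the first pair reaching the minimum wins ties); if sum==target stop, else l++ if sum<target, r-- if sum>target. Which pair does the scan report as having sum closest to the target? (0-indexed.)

l=0 r=8: -9+39=30 d=14 *, l++
l=1 r=8: -4+39=35 d=9 *, l++
l=2 r=8: 8+39=47 d=3 *, r--
l=2 r=7: 8+38=46 d=2 *, r--
l=2 r=6: 8+33=41 d=3, l++
l=3 r=6: 17+33=50 d=6, r--
l=3 r=5: 17+31=48 d=4, r--
l=3 r=4: 17+23=40 d=4, l++

pair (8, 38) with sum 46 (|Δ|=2)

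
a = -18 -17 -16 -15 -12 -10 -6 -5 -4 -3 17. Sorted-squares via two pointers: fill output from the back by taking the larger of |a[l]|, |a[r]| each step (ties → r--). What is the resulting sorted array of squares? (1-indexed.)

[9, 16, 25, 36, 100, 144, 225, 256, 289, 289, 324]

l=1 r=11: |-18|>|17| out[11]=324, l++
l=2 r=11: |-17|<=|17| out[10]=289, r--
l=2 r=10: |-17|>|-3| out[9]=289, l++
l=3 r=10: |-16|>|-3| out[8]=256, l++
l=4 r=10: |-15|>|-3| out[7]=225, l++
l=5 r=10: |-12|>|-3| out[6]=144, l++
l=6 r=10: |-10|>|-3| out[5]=100, l++
l=7 r=10: |-6|>|-3| out[4]=36, l++
l=8 r=10: |-5|>|-3| out[3]=25, l++
l=9 r=10: |-4|>|-3| out[2]=16, l++
l=10 r=10: |-3|<=|-3| out[1]=9, r--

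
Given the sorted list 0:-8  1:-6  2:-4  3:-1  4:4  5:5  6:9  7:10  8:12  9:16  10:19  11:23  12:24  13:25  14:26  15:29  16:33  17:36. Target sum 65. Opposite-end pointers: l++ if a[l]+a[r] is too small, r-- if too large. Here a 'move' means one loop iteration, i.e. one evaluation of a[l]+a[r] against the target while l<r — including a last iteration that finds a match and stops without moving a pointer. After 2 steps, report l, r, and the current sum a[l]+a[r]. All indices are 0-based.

[0,17] -8+36=28 <65 → l++
[1,17] -6+36=30 <65 → l++

l=2, r=17, sum=32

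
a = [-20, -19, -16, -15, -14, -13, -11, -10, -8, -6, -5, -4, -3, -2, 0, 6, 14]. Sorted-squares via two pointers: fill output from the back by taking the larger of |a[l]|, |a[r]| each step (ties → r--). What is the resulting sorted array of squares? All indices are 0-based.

[0,16] |-20|>|14| out[16]=400 → l++
[1,16] |-19|>|14| out[15]=361 → l++
[2,16] |-16|>|14| out[14]=256 → l++
[3,16] |-15|>|14| out[13]=225 → l++
[4,16] |-14|<=|14| out[12]=196 → r--
[4,15] |-14|>|6| out[11]=196 → l++
[5,15] |-13|>|6| out[10]=169 → l++
[6,15] |-11|>|6| out[9]=121 → l++
[7,15] |-10|>|6| out[8]=100 → l++
[8,15] |-8|>|6| out[7]=64 → l++
[9,15] |-6|<=|6| out[6]=36 → r--
[9,14] |-6|>|0| out[5]=36 → l++
[10,14] |-5|>|0| out[4]=25 → l++
[11,14] |-4|>|0| out[3]=16 → l++
[12,14] |-3|>|0| out[2]=9 → l++
[13,14] |-2|>|0| out[1]=4 → l++
[14,14] |0|<=|0| out[0]=0 → r--

[0, 4, 9, 16, 25, 36, 36, 64, 100, 121, 169, 196, 196, 225, 256, 361, 400]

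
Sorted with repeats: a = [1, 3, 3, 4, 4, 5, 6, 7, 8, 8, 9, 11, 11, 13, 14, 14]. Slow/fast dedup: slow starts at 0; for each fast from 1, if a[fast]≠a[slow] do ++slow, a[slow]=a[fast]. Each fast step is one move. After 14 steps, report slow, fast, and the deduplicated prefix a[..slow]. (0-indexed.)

(s=0,f=1) a[fast]=3≠a[slow]=1 write a[1]=3 → slow++,fast++
(s=1,f=2) a[fast]=3=a[slow] dup → fast++
(s=1,f=3) a[fast]=4≠a[slow]=3 write a[2]=4 → slow++,fast++
(s=2,f=4) a[fast]=4=a[slow] dup → fast++
(s=2,f=5) a[fast]=5≠a[slow]=4 write a[3]=5 → slow++,fast++
(s=3,f=6) a[fast]=6≠a[slow]=5 write a[4]=6 → slow++,fast++
(s=4,f=7) a[fast]=7≠a[slow]=6 write a[5]=7 → slow++,fast++
(s=5,f=8) a[fast]=8≠a[slow]=7 write a[6]=8 → slow++,fast++
(s=6,f=9) a[fast]=8=a[slow] dup → fast++
(s=6,f=10) a[fast]=9≠a[slow]=8 write a[7]=9 → slow++,fast++
(s=7,f=11) a[fast]=11≠a[slow]=9 write a[8]=11 → slow++,fast++
(s=8,f=12) a[fast]=11=a[slow] dup → fast++
(s=8,f=13) a[fast]=13≠a[slow]=11 write a[9]=13 → slow++,fast++
(s=9,f=14) a[fast]=14≠a[slow]=13 write a[10]=14 → slow++,fast++

slow=10, fast=15, prefix=[1, 3, 4, 5, 6, 7, 8, 9, 11, 13, 14]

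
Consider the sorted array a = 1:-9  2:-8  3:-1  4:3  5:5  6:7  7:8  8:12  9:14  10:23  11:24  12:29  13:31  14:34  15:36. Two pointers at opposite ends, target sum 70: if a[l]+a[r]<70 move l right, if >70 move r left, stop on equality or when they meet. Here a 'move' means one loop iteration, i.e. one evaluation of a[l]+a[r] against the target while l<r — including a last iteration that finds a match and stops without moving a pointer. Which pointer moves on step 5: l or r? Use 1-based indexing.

l=1 r=15: -9+36=27 <70, l++
l=2 r=15: -8+36=28 <70, l++
l=3 r=15: -1+36=35 <70, l++
l=4 r=15: 3+36=39 <70, l++
l=5 r=15: 5+36=41 <70, l++

l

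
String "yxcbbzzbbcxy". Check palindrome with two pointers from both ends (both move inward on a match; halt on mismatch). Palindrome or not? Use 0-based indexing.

palindrome

l=0 r=11: 'y'=='y', l++,r--
l=1 r=10: 'x'=='x', l++,r--
l=2 r=9: 'c'=='c', l++,r--
l=3 r=8: 'b'=='b', l++,r--
l=4 r=7: 'b'=='b', l++,r--
l=5 r=6: 'z'=='z', l++,r--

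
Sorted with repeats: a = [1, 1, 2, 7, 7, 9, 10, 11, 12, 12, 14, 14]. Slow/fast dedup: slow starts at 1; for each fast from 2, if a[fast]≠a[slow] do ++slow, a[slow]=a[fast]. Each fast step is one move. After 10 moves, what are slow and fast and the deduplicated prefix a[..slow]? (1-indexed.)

slow=8, fast=12, prefix=[1, 2, 7, 9, 10, 11, 12, 14]

(s=1,f=2) a[fast]=1=a[slow] dup → fast++
(s=1,f=3) a[fast]=2≠a[slow]=1 write a[2]=2 → slow++,fast++
(s=2,f=4) a[fast]=7≠a[slow]=2 write a[3]=7 → slow++,fast++
(s=3,f=5) a[fast]=7=a[slow] dup → fast++
(s=3,f=6) a[fast]=9≠a[slow]=7 write a[4]=9 → slow++,fast++
(s=4,f=7) a[fast]=10≠a[slow]=9 write a[5]=10 → slow++,fast++
(s=5,f=8) a[fast]=11≠a[slow]=10 write a[6]=11 → slow++,fast++
(s=6,f=9) a[fast]=12≠a[slow]=11 write a[7]=12 → slow++,fast++
(s=7,f=10) a[fast]=12=a[slow] dup → fast++
(s=7,f=11) a[fast]=14≠a[slow]=12 write a[8]=14 → slow++,fast++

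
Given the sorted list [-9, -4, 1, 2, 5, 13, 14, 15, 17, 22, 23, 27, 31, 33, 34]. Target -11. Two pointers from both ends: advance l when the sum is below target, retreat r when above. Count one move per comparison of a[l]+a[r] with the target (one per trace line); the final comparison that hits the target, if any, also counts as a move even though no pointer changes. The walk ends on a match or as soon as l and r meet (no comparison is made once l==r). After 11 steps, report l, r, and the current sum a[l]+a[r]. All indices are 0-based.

l=0 r=14: -9+34=25 >-11, r--
l=0 r=13: -9+33=24 >-11, r--
l=0 r=12: -9+31=22 >-11, r--
l=0 r=11: -9+27=18 >-11, r--
l=0 r=10: -9+23=14 >-11, r--
l=0 r=9: -9+22=13 >-11, r--
l=0 r=8: -9+17=8 >-11, r--
l=0 r=7: -9+15=6 >-11, r--
l=0 r=6: -9+14=5 >-11, r--
l=0 r=5: -9+13=4 >-11, r--
l=0 r=4: -9+5=-4 >-11, r--

l=0, r=3, sum=-7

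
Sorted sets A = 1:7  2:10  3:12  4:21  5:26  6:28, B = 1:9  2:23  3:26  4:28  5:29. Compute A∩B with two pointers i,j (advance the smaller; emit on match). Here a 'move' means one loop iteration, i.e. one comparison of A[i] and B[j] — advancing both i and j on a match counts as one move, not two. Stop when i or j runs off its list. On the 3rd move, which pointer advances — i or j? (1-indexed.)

[i=1,j=1] 7<9 → i++
[i=2,j=1] 10>9 → j++
[i=2,j=2] 10<23 → i++

i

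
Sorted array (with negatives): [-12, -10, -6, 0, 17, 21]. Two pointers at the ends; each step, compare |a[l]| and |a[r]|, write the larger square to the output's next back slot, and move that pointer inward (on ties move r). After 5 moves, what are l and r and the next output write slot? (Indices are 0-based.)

l=0 r=5: |-12|<=|21| out[5]=441, r--
l=0 r=4: |-12|<=|17| out[4]=289, r--
l=0 r=3: |-12|>|0| out[3]=144, l++
l=1 r=3: |-10|>|0| out[2]=100, l++
l=2 r=3: |-6|>|0| out[1]=36, l++

l=3, r=3, next write slot=0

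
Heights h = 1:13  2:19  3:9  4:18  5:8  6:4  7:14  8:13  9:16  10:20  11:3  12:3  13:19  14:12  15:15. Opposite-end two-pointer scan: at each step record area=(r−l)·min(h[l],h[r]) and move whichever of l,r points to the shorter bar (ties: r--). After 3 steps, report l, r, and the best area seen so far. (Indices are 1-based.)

l=2, r=13, best area=195

[1,15] min(13,15)*14=182 best=182 * → l++
[2,15] min(19,15)*13=195 best=195 * → r--
[2,14] min(19,12)*12=144 best=195 → r--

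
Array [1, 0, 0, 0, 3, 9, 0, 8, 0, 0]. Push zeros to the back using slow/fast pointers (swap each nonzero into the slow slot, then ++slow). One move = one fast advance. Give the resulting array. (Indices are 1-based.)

(s=1,f=1) a[fast]=1≠0 swap→a[1]=1 → slow++,fast++
(s=2,f=2) a[fast]=0 → fast++
(s=2,f=3) a[fast]=0 → fast++
(s=2,f=4) a[fast]=0 → fast++
(s=2,f=5) a[fast]=3≠0 swap→a[2]=3 → slow++,fast++
(s=3,f=6) a[fast]=9≠0 swap→a[3]=9 → slow++,fast++
(s=4,f=7) a[fast]=0 → fast++
(s=4,f=8) a[fast]=8≠0 swap→a[4]=8 → slow++,fast++
(s=5,f=9) a[fast]=0 → fast++
(s=5,f=10) a[fast]=0 → fast++

[1, 3, 9, 8, 0, 0, 0, 0, 0, 0]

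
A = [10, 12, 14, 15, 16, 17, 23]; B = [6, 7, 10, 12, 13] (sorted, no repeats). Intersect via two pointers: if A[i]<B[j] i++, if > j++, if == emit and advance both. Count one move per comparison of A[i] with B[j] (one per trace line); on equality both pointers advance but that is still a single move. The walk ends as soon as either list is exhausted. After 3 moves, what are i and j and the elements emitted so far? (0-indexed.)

i=0 j=0: 10>6, j++
i=0 j=1: 10>7, j++
i=0 j=2: 10==10 emit, i++,j++

i=1, j=3, emitted=[10]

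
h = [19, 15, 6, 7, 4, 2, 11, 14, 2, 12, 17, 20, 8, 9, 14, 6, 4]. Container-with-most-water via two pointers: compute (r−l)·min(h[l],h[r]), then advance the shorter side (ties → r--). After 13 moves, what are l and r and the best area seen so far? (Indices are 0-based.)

l=0 r=16: min(19,4)*16=64 best=64 *, r--
l=0 r=15: min(19,6)*15=90 best=90 *, r--
l=0 r=14: min(19,14)*14=196 best=196 *, r--
l=0 r=13: min(19,9)*13=117 best=196, r--
l=0 r=12: min(19,8)*12=96 best=196, r--
l=0 r=11: min(19,20)*11=209 best=209 *, l++
l=1 r=11: min(15,20)*10=150 best=209, l++
l=2 r=11: min(6,20)*9=54 best=209, l++
l=3 r=11: min(7,20)*8=56 best=209, l++
l=4 r=11: min(4,20)*7=28 best=209, l++
l=5 r=11: min(2,20)*6=12 best=209, l++
l=6 r=11: min(11,20)*5=55 best=209, l++
l=7 r=11: min(14,20)*4=56 best=209, l++

l=8, r=11, best area=209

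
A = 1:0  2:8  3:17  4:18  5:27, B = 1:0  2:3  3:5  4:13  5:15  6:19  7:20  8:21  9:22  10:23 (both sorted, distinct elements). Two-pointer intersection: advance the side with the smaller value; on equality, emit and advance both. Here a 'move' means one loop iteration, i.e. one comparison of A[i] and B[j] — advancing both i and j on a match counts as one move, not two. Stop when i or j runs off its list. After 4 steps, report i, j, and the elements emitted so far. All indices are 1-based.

i=1 j=1: 0==0 emit, i++,j++
i=2 j=2: 8>3, j++
i=2 j=3: 8>5, j++
i=2 j=4: 8<13, i++

i=3, j=4, emitted=[0]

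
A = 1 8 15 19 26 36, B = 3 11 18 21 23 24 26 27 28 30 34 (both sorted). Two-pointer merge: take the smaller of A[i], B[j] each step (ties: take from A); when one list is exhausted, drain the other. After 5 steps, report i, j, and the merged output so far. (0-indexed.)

i=3, j=2, merged so far=[1, 3, 8, 11, 15]

[i=0,j=0] A[i]=1<=B[j]=3 take 1 → i++
[i=1,j=0] A[i]=8>B[j]=3 take 3 → j++
[i=1,j=1] A[i]=8<=B[j]=11 take 8 → i++
[i=2,j=1] A[i]=15>B[j]=11 take 11 → j++
[i=2,j=2] A[i]=15<=B[j]=18 take 15 → i++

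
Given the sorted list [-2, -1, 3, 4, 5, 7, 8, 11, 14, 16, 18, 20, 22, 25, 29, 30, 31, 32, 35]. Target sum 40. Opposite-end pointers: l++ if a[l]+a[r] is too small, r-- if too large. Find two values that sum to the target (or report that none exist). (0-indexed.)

(5, 35)

[0,18] -2+35=33 <40 → l++
[1,18] -1+35=34 <40 → l++
[2,18] 3+35=38 <40 → l++
[3,18] 4+35=39 <40 → l++
[4,18] 5+35=40 → found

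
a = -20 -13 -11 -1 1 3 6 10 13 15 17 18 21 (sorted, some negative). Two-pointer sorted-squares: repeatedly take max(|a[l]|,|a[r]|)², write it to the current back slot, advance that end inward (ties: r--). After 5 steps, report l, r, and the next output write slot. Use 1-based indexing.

l=2, r=9, next write slot=8

l=1 r=13: |-20|<=|21| out[13]=441, r--
l=1 r=12: |-20|>|18| out[12]=400, l++
l=2 r=12: |-13|<=|18| out[11]=324, r--
l=2 r=11: |-13|<=|17| out[10]=289, r--
l=2 r=10: |-13|<=|15| out[9]=225, r--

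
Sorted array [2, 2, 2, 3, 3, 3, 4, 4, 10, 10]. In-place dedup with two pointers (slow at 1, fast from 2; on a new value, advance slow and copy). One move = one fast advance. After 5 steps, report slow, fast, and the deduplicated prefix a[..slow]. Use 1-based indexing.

slow=2, fast=7, prefix=[2, 3]

slow=1 fast=2: a[fast]=2=a[slow] dup, fast++
slow=1 fast=3: a[fast]=2=a[slow] dup, fast++
slow=1 fast=4: a[fast]=3≠a[slow]=2 write a[2]=3, slow++,fast++
slow=2 fast=5: a[fast]=3=a[slow] dup, fast++
slow=2 fast=6: a[fast]=3=a[slow] dup, fast++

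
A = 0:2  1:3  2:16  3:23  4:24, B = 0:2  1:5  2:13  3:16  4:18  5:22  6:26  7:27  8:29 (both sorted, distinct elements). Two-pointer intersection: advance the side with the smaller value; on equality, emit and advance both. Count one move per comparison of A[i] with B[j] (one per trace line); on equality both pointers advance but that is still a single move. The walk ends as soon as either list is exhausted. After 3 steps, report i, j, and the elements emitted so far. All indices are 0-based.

i=0 j=0: 2==2 emit, i++,j++
i=1 j=1: 3<5, i++
i=2 j=1: 16>5, j++

i=2, j=2, emitted=[2]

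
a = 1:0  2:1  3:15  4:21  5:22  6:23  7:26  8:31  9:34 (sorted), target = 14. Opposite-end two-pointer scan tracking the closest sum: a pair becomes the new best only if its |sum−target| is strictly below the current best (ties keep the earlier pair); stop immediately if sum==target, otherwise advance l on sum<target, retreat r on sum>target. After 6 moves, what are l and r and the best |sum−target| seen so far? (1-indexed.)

[1,9] 0+34=34 d=20 * → r--
[1,8] 0+31=31 d=17 * → r--
[1,7] 0+26=26 d=12 * → r--
[1,6] 0+23=23 d=9 * → r--
[1,5] 0+22=22 d=8 * → r--
[1,4] 0+21=21 d=7 * → r--

l=1, r=3, best |Δ|=7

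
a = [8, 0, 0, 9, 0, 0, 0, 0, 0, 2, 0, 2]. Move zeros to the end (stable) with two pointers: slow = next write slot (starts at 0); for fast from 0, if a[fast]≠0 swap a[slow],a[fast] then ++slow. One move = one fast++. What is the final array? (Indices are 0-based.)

(s=0,f=0) a[fast]=8≠0 swap→a[0]=8 → slow++,fast++
(s=1,f=1) a[fast]=0 → fast++
(s=1,f=2) a[fast]=0 → fast++
(s=1,f=3) a[fast]=9≠0 swap→a[1]=9 → slow++,fast++
(s=2,f=4) a[fast]=0 → fast++
(s=2,f=5) a[fast]=0 → fast++
(s=2,f=6) a[fast]=0 → fast++
(s=2,f=7) a[fast]=0 → fast++
(s=2,f=8) a[fast]=0 → fast++
(s=2,f=9) a[fast]=2≠0 swap→a[2]=2 → slow++,fast++
(s=3,f=10) a[fast]=0 → fast++
(s=3,f=11) a[fast]=2≠0 swap→a[3]=2 → slow++,fast++

[8, 9, 2, 2, 0, 0, 0, 0, 0, 0, 0, 0]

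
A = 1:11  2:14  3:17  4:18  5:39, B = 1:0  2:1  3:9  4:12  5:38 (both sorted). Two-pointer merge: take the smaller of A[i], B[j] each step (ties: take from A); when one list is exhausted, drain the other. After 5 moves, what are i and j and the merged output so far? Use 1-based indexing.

i=1 j=1: A[i]=11>B[j]=0 take 0, j++
i=1 j=2: A[i]=11>B[j]=1 take 1, j++
i=1 j=3: A[i]=11>B[j]=9 take 9, j++
i=1 j=4: A[i]=11<=B[j]=12 take 11, i++
i=2 j=4: A[i]=14>B[j]=12 take 12, j++

i=2, j=5, merged so far=[0, 1, 9, 11, 12]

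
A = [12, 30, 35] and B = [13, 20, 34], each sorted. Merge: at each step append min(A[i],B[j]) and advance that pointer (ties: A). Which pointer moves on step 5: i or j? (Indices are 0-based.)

j

[i=0,j=0] A[i]=12<=B[j]=13 take 12 → i++
[i=1,j=0] A[i]=30>B[j]=13 take 13 → j++
[i=1,j=1] A[i]=30>B[j]=20 take 20 → j++
[i=1,j=2] A[i]=30<=B[j]=34 take 30 → i++
[i=2,j=2] A[i]=35>B[j]=34 take 34 → j++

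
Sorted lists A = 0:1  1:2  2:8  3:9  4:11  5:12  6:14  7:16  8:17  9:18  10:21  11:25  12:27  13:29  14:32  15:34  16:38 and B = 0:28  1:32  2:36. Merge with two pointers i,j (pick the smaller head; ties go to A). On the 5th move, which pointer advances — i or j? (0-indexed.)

[i=0,j=0] A[i]=1<=B[j]=28 take 1 → i++
[i=1,j=0] A[i]=2<=B[j]=28 take 2 → i++
[i=2,j=0] A[i]=8<=B[j]=28 take 8 → i++
[i=3,j=0] A[i]=9<=B[j]=28 take 9 → i++
[i=4,j=0] A[i]=11<=B[j]=28 take 11 → i++

i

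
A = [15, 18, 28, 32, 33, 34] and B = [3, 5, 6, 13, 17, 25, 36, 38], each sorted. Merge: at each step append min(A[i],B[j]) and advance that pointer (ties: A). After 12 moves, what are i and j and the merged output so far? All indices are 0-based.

i=6, j=6, merged so far=[3, 5, 6, 13, 15, 17, 18, 25, 28, 32, 33, 34]

[i=0,j=0] A[i]=15>B[j]=3 take 3 → j++
[i=0,j=1] A[i]=15>B[j]=5 take 5 → j++
[i=0,j=2] A[i]=15>B[j]=6 take 6 → j++
[i=0,j=3] A[i]=15>B[j]=13 take 13 → j++
[i=0,j=4] A[i]=15<=B[j]=17 take 15 → i++
[i=1,j=4] A[i]=18>B[j]=17 take 17 → j++
[i=1,j=5] A[i]=18<=B[j]=25 take 18 → i++
[i=2,j=5] A[i]=28>B[j]=25 take 25 → j++
[i=2,j=6] A[i]=28<=B[j]=36 take 28 → i++
[i=3,j=6] A[i]=32<=B[j]=36 take 32 → i++
[i=4,j=6] A[i]=33<=B[j]=36 take 33 → i++
[i=5,j=6] A[i]=34<=B[j]=36 take 34 → i++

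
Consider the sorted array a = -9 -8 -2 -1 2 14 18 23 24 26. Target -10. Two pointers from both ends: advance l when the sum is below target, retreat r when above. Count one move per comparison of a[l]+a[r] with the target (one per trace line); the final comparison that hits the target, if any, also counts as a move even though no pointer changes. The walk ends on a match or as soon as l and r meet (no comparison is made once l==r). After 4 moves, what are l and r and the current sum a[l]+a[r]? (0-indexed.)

l=0, r=5, sum=5

[0,9] -9+26=17 >-10 → r--
[0,8] -9+24=15 >-10 → r--
[0,7] -9+23=14 >-10 → r--
[0,6] -9+18=9 >-10 → r--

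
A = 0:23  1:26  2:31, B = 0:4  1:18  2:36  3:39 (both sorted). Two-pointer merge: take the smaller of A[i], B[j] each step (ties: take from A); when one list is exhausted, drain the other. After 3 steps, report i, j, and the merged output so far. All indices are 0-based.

i=1, j=2, merged so far=[4, 18, 23]

i=0 j=0: A[i]=23>B[j]=4 take 4, j++
i=0 j=1: A[i]=23>B[j]=18 take 18, j++
i=0 j=2: A[i]=23<=B[j]=36 take 23, i++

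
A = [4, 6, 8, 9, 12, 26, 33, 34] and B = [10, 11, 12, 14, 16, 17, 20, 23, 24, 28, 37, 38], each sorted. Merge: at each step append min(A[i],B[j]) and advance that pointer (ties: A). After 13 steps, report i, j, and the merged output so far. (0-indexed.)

i=0 j=0: A[i]=4<=B[j]=10 take 4, i++
i=1 j=0: A[i]=6<=B[j]=10 take 6, i++
i=2 j=0: A[i]=8<=B[j]=10 take 8, i++
i=3 j=0: A[i]=9<=B[j]=10 take 9, i++
i=4 j=0: A[i]=12>B[j]=10 take 10, j++
i=4 j=1: A[i]=12>B[j]=11 take 11, j++
i=4 j=2: A[i]=12<=B[j]=12 take 12, i++
i=5 j=2: A[i]=26>B[j]=12 take 12, j++
i=5 j=3: A[i]=26>B[j]=14 take 14, j++
i=5 j=4: A[i]=26>B[j]=16 take 16, j++
i=5 j=5: A[i]=26>B[j]=17 take 17, j++
i=5 j=6: A[i]=26>B[j]=20 take 20, j++
i=5 j=7: A[i]=26>B[j]=23 take 23, j++

i=5, j=8, merged so far=[4, 6, 8, 9, 10, 11, 12, 12, 14, 16, 17, 20, 23]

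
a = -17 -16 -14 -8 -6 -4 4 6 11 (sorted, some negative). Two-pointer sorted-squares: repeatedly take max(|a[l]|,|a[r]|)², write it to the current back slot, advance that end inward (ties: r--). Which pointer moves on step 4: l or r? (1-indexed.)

[1,9] |-17|>|11| out[9]=289 → l++
[2,9] |-16|>|11| out[8]=256 → l++
[3,9] |-14|>|11| out[7]=196 → l++
[4,9] |-8|<=|11| out[6]=121 → r--

r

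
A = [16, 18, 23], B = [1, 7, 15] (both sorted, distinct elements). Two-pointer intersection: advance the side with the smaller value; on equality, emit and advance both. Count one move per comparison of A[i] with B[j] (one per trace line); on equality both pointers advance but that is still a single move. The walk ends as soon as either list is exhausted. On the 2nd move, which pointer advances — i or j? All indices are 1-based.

i=1 j=1: 16>1, j++
i=1 j=2: 16>7, j++

j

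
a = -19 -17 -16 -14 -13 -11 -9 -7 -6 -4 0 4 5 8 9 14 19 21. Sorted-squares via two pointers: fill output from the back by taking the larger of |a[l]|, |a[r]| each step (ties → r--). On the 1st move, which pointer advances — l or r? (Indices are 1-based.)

r

[1,18] |-19|<=|21| out[18]=441 → r--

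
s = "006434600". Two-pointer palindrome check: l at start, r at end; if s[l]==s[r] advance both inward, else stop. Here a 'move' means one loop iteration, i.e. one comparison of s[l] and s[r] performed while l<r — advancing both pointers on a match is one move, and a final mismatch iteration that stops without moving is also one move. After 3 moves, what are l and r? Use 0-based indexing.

l=3, r=5

[0,8] '0'=='0' → l++,r--
[1,7] '0'=='0' → l++,r--
[2,6] '6'=='6' → l++,r--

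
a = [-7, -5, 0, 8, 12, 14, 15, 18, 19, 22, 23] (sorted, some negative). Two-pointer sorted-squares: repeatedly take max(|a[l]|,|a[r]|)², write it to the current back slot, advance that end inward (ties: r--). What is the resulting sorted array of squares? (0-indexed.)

[0, 25, 49, 64, 144, 196, 225, 324, 361, 484, 529]

[0,10] |-7|<=|23| out[10]=529 → r--
[0,9] |-7|<=|22| out[9]=484 → r--
[0,8] |-7|<=|19| out[8]=361 → r--
[0,7] |-7|<=|18| out[7]=324 → r--
[0,6] |-7|<=|15| out[6]=225 → r--
[0,5] |-7|<=|14| out[5]=196 → r--
[0,4] |-7|<=|12| out[4]=144 → r--
[0,3] |-7|<=|8| out[3]=64 → r--
[0,2] |-7|>|0| out[2]=49 → l++
[1,2] |-5|>|0| out[1]=25 → l++
[2,2] |0|<=|0| out[0]=0 → r--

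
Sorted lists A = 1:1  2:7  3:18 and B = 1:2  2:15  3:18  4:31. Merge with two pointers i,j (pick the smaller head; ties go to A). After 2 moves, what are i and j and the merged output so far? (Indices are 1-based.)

[i=1,j=1] A[i]=1<=B[j]=2 take 1 → i++
[i=2,j=1] A[i]=7>B[j]=2 take 2 → j++

i=2, j=2, merged so far=[1, 2]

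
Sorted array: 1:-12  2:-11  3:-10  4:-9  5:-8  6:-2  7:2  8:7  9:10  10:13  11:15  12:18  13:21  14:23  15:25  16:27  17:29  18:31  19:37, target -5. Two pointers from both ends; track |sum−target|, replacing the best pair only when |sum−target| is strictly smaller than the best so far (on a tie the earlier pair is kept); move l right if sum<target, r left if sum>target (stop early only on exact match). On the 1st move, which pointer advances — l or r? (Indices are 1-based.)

r

l=1 r=19: -12+37=25 d=30 *, r--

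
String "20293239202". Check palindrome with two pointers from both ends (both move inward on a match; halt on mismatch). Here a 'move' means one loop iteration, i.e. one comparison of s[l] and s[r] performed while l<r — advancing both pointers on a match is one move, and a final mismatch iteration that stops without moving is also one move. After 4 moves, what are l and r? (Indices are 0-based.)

l=4, r=6

l=0 r=10: '2'=='2', l++,r--
l=1 r=9: '0'=='0', l++,r--
l=2 r=8: '2'=='2', l++,r--
l=3 r=7: '9'=='9', l++,r--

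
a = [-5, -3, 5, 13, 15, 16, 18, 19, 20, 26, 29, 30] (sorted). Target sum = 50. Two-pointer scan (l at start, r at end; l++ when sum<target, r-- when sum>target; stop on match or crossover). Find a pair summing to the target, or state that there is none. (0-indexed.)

(20, 30)

[0,11] -5+30=25 <50 → l++
[1,11] -3+30=27 <50 → l++
[2,11] 5+30=35 <50 → l++
[3,11] 13+30=43 <50 → l++
[4,11] 15+30=45 <50 → l++
[5,11] 16+30=46 <50 → l++
[6,11] 18+30=48 <50 → l++
[7,11] 19+30=49 <50 → l++
[8,11] 20+30=50 → found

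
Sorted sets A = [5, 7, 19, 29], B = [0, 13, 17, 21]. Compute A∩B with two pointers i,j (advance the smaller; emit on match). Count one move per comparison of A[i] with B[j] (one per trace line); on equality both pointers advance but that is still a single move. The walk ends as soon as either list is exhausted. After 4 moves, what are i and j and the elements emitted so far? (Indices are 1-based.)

i=3, j=3, emitted=[]

i=1 j=1: 5>0, j++
i=1 j=2: 5<13, i++
i=2 j=2: 7<13, i++
i=3 j=2: 19>13, j++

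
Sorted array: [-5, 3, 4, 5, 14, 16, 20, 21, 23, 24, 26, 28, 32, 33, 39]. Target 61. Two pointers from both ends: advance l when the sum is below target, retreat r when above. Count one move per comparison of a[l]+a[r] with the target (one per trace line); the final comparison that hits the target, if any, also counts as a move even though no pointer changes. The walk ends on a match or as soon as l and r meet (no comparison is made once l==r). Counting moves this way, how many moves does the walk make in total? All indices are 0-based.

13 moves

l=0 r=14: -5+39=34 <61, l++
l=1 r=14: 3+39=42 <61, l++
l=2 r=14: 4+39=43 <61, l++
l=3 r=14: 5+39=44 <61, l++
l=4 r=14: 14+39=53 <61, l++
l=5 r=14: 16+39=55 <61, l++
l=6 r=14: 20+39=59 <61, l++
l=7 r=14: 21+39=60 <61, l++
l=8 r=14: 23+39=62 >61, r--
l=8 r=13: 23+33=56 <61, l++
l=9 r=13: 24+33=57 <61, l++
l=10 r=13: 26+33=59 <61, l++
l=11 r=13: 28+33=61, found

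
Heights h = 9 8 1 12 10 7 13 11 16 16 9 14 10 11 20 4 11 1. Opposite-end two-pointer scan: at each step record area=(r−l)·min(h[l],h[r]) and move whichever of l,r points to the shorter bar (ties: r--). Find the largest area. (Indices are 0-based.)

max area = 144

l=0 r=17: min(9,1)*17=17 best=17 *, r--
l=0 r=16: min(9,11)*16=144 best=144 *, l++
l=1 r=16: min(8,11)*15=120 best=144, l++
l=2 r=16: min(1,11)*14=14 best=144, l++
l=3 r=16: min(12,11)*13=143 best=144, r--
l=3 r=15: min(12,4)*12=48 best=144, r--
l=3 r=14: min(12,20)*11=132 best=144, l++
l=4 r=14: min(10,20)*10=100 best=144, l++
l=5 r=14: min(7,20)*9=63 best=144, l++
l=6 r=14: min(13,20)*8=104 best=144, l++
l=7 r=14: min(11,20)*7=77 best=144, l++
l=8 r=14: min(16,20)*6=96 best=144, l++
l=9 r=14: min(16,20)*5=80 best=144, l++
l=10 r=14: min(9,20)*4=36 best=144, l++
l=11 r=14: min(14,20)*3=42 best=144, l++
l=12 r=14: min(10,20)*2=20 best=144, l++
l=13 r=14: min(11,20)*1=11 best=144, l++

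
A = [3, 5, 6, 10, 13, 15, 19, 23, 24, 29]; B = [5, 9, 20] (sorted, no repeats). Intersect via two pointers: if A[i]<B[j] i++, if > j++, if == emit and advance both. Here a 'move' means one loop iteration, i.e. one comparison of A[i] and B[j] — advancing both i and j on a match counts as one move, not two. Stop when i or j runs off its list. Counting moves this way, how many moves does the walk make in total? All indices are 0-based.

i=0 j=0: 3<5, i++
i=1 j=0: 5==5 emit, i++,j++
i=2 j=1: 6<9, i++
i=3 j=1: 10>9, j++
i=3 j=2: 10<20, i++
i=4 j=2: 13<20, i++
i=5 j=2: 15<20, i++
i=6 j=2: 19<20, i++
i=7 j=2: 23>20, j++

9 moves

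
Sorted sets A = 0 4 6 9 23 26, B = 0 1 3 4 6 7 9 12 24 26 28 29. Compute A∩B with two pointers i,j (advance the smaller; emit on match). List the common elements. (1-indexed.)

i=1 j=1: 0==0 emit, i++,j++
i=2 j=2: 4>1, j++
i=2 j=3: 4>3, j++
i=2 j=4: 4==4 emit, i++,j++
i=3 j=5: 6==6 emit, i++,j++
i=4 j=6: 9>7, j++
i=4 j=7: 9==9 emit, i++,j++
i=5 j=8: 23>12, j++
i=5 j=9: 23<24, i++
i=6 j=9: 26>24, j++
i=6 j=10: 26==26 emit, i++,j++

intersection = [0, 4, 6, 9, 26]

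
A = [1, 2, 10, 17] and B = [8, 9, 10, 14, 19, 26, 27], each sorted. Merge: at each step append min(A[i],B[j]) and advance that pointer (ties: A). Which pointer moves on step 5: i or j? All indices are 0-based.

i

i=0 j=0: A[i]=1<=B[j]=8 take 1, i++
i=1 j=0: A[i]=2<=B[j]=8 take 2, i++
i=2 j=0: A[i]=10>B[j]=8 take 8, j++
i=2 j=1: A[i]=10>B[j]=9 take 9, j++
i=2 j=2: A[i]=10<=B[j]=10 take 10, i++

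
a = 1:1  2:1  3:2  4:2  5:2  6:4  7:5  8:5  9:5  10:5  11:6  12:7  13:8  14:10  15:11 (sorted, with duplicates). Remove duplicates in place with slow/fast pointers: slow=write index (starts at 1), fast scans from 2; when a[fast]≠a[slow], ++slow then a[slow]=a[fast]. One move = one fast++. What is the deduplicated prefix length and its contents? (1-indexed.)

slow=1 fast=2: a[fast]=1=a[slow] dup, fast++
slow=1 fast=3: a[fast]=2≠a[slow]=1 write a[2]=2, slow++,fast++
slow=2 fast=4: a[fast]=2=a[slow] dup, fast++
slow=2 fast=5: a[fast]=2=a[slow] dup, fast++
slow=2 fast=6: a[fast]=4≠a[slow]=2 write a[3]=4, slow++,fast++
slow=3 fast=7: a[fast]=5≠a[slow]=4 write a[4]=5, slow++,fast++
slow=4 fast=8: a[fast]=5=a[slow] dup, fast++
slow=4 fast=9: a[fast]=5=a[slow] dup, fast++
slow=4 fast=10: a[fast]=5=a[slow] dup, fast++
slow=4 fast=11: a[fast]=6≠a[slow]=5 write a[5]=6, slow++,fast++
slow=5 fast=12: a[fast]=7≠a[slow]=6 write a[6]=7, slow++,fast++
slow=6 fast=13: a[fast]=8≠a[slow]=7 write a[7]=8, slow++,fast++
slow=7 fast=14: a[fast]=10≠a[slow]=8 write a[8]=10, slow++,fast++
slow=8 fast=15: a[fast]=11≠a[slow]=10 write a[9]=11, slow++,fast++

length 9; prefix = [1, 2, 4, 5, 6, 7, 8, 10, 11]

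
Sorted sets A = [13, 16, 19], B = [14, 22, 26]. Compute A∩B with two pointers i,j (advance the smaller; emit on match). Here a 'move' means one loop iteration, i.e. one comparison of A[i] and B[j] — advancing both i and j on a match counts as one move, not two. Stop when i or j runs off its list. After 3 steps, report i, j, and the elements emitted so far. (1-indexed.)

[i=1,j=1] 13<14 → i++
[i=2,j=1] 16>14 → j++
[i=2,j=2] 16<22 → i++

i=3, j=2, emitted=[]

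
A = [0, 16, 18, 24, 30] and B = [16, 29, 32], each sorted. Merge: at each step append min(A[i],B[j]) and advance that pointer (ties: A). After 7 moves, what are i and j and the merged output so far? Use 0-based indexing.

i=5, j=2, merged so far=[0, 16, 16, 18, 24, 29, 30]

i=0 j=0: A[i]=0<=B[j]=16 take 0, i++
i=1 j=0: A[i]=16<=B[j]=16 take 16, i++
i=2 j=0: A[i]=18>B[j]=16 take 16, j++
i=2 j=1: A[i]=18<=B[j]=29 take 18, i++
i=3 j=1: A[i]=24<=B[j]=29 take 24, i++
i=4 j=1: A[i]=30>B[j]=29 take 29, j++
i=4 j=2: A[i]=30<=B[j]=32 take 30, i++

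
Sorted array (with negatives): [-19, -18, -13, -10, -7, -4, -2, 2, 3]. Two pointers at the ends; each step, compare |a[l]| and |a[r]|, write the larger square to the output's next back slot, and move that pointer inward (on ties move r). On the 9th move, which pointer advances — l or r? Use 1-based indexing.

[1,9] |-19|>|3| out[9]=361 → l++
[2,9] |-18|>|3| out[8]=324 → l++
[3,9] |-13|>|3| out[7]=169 → l++
[4,9] |-10|>|3| out[6]=100 → l++
[5,9] |-7|>|3| out[5]=49 → l++
[6,9] |-4|>|3| out[4]=16 → l++
[7,9] |-2|<=|3| out[3]=9 → r--
[7,8] |-2|<=|2| out[2]=4 → r--
[7,7] |-2|<=|-2| out[1]=4 → r--

r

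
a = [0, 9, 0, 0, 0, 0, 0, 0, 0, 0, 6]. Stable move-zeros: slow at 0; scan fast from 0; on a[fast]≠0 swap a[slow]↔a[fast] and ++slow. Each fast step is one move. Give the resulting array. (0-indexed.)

slow=0 fast=0: a[fast]=0, fast++
slow=0 fast=1: a[fast]=9≠0 swap→a[0]=9, slow++,fast++
slow=1 fast=2: a[fast]=0, fast++
slow=1 fast=3: a[fast]=0, fast++
slow=1 fast=4: a[fast]=0, fast++
slow=1 fast=5: a[fast]=0, fast++
slow=1 fast=6: a[fast]=0, fast++
slow=1 fast=7: a[fast]=0, fast++
slow=1 fast=8: a[fast]=0, fast++
slow=1 fast=9: a[fast]=0, fast++
slow=1 fast=10: a[fast]=6≠0 swap→a[1]=6, slow++,fast++

[9, 6, 0, 0, 0, 0, 0, 0, 0, 0, 0]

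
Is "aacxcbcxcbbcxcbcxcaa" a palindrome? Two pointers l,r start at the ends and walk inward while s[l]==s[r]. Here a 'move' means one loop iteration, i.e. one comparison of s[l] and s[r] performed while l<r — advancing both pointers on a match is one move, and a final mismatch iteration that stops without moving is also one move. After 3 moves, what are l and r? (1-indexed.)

l=1 r=20: 'a'=='a', l++,r--
l=2 r=19: 'a'=='a', l++,r--
l=3 r=18: 'c'=='c', l++,r--

l=4, r=17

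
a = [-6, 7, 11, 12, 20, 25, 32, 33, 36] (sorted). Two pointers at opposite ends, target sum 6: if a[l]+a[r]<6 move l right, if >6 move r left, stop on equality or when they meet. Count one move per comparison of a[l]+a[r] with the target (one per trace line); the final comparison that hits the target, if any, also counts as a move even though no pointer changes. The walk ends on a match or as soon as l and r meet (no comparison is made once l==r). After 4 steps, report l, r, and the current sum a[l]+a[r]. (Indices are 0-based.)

[0,8] -6+36=30 >6 → r--
[0,7] -6+33=27 >6 → r--
[0,6] -6+32=26 >6 → r--
[0,5] -6+25=19 >6 → r--

l=0, r=4, sum=14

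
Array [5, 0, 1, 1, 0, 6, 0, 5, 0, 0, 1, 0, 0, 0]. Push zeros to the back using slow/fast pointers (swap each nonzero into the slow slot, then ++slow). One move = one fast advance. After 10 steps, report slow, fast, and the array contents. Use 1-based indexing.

slow=6, fast=11, a=[5, 1, 1, 6, 5, 0, 0, 0, 0, 0, 1, 0, 0, 0]

slow=1 fast=1: a[fast]=5≠0 swap→a[1]=5, slow++,fast++
slow=2 fast=2: a[fast]=0, fast++
slow=2 fast=3: a[fast]=1≠0 swap→a[2]=1, slow++,fast++
slow=3 fast=4: a[fast]=1≠0 swap→a[3]=1, slow++,fast++
slow=4 fast=5: a[fast]=0, fast++
slow=4 fast=6: a[fast]=6≠0 swap→a[4]=6, slow++,fast++
slow=5 fast=7: a[fast]=0, fast++
slow=5 fast=8: a[fast]=5≠0 swap→a[5]=5, slow++,fast++
slow=6 fast=9: a[fast]=0, fast++
slow=6 fast=10: a[fast]=0, fast++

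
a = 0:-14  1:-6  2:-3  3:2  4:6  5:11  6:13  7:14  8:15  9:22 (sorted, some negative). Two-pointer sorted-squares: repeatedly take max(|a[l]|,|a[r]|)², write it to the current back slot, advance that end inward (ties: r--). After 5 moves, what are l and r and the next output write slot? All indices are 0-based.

l=1, r=5, next write slot=4

[0,9] |-14|<=|22| out[9]=484 → r--
[0,8] |-14|<=|15| out[8]=225 → r--
[0,7] |-14|<=|14| out[7]=196 → r--
[0,6] |-14|>|13| out[6]=196 → l++
[1,6] |-6|<=|13| out[5]=169 → r--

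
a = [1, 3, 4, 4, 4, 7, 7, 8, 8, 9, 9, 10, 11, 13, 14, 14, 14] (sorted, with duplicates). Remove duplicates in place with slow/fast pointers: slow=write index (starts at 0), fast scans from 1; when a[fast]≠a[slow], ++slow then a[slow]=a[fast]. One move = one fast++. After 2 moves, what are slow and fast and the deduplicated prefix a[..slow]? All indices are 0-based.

(s=0,f=1) a[fast]=3≠a[slow]=1 write a[1]=3 → slow++,fast++
(s=1,f=2) a[fast]=4≠a[slow]=3 write a[2]=4 → slow++,fast++

slow=2, fast=3, prefix=[1, 3, 4]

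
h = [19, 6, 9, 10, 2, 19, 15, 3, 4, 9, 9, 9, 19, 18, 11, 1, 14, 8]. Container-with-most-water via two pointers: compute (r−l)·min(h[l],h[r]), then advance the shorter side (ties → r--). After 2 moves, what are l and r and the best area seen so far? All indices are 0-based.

l=0 r=17: min(19,8)*17=136 best=136 *, r--
l=0 r=16: min(19,14)*16=224 best=224 *, r--

l=0, r=15, best area=224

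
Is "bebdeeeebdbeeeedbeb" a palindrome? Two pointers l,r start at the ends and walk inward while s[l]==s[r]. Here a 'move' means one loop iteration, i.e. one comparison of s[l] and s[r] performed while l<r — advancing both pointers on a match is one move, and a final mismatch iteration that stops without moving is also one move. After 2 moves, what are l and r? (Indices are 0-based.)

l=0 r=18: 'b'=='b', l++,r--
l=1 r=17: 'e'=='e', l++,r--

l=2, r=16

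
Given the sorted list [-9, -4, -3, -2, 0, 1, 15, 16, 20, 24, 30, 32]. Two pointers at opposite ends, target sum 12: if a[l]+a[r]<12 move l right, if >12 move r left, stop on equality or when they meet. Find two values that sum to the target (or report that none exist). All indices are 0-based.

[0,11] -9+32=23 >12 → r--
[0,10] -9+30=21 >12 → r--
[0,9] -9+24=15 >12 → r--
[0,8] -9+20=11 <12 → l++
[1,8] -4+20=16 >12 → r--
[1,7] -4+16=12 → found

(-4, 16)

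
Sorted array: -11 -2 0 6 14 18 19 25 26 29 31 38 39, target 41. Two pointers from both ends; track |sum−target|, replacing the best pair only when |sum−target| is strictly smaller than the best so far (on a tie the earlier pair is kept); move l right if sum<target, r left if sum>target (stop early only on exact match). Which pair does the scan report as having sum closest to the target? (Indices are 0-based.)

pair (14, 26) with sum 40 (|Δ|=1)

[0,12] -11+39=28 d=13 * → l++
[1,12] -2+39=37 d=4 * → l++
[2,12] 0+39=39 d=2 * → l++
[3,12] 6+39=45 d=4 → r--
[3,11] 6+38=44 d=3 → r--
[3,10] 6+31=37 d=4 → l++
[4,10] 14+31=45 d=4 → r--
[4,9] 14+29=43 d=2 → r--
[4,8] 14+26=40 d=1 * → l++
[5,8] 18+26=44 d=3 → r--
[5,7] 18+25=43 d=2 → r--
[5,6] 18+19=37 d=4 → l++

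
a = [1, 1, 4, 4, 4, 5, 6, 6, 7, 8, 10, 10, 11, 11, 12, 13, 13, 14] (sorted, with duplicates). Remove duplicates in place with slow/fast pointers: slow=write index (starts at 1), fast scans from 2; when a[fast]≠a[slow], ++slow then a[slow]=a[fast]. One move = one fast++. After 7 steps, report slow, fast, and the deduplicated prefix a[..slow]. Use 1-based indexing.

(s=1,f=2) a[fast]=1=a[slow] dup → fast++
(s=1,f=3) a[fast]=4≠a[slow]=1 write a[2]=4 → slow++,fast++
(s=2,f=4) a[fast]=4=a[slow] dup → fast++
(s=2,f=5) a[fast]=4=a[slow] dup → fast++
(s=2,f=6) a[fast]=5≠a[slow]=4 write a[3]=5 → slow++,fast++
(s=3,f=7) a[fast]=6≠a[slow]=5 write a[4]=6 → slow++,fast++
(s=4,f=8) a[fast]=6=a[slow] dup → fast++

slow=4, fast=9, prefix=[1, 4, 5, 6]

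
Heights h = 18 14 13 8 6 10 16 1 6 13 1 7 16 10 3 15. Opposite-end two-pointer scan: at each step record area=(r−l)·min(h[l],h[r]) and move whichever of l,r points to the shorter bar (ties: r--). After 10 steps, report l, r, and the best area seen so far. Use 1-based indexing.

[1,16] min(18,15)*15=225 best=225 * → r--
[1,15] min(18,3)*14=42 best=225 → r--
[1,14] min(18,10)*13=130 best=225 → r--
[1,13] min(18,16)*12=192 best=225 → r--
[1,12] min(18,7)*11=77 best=225 → r--
[1,11] min(18,1)*10=10 best=225 → r--
[1,10] min(18,13)*9=117 best=225 → r--
[1,9] min(18,6)*8=48 best=225 → r--
[1,8] min(18,1)*7=7 best=225 → r--
[1,7] min(18,16)*6=96 best=225 → r--

l=1, r=6, best area=225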